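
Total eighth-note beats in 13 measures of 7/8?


Time signature 7/8: the bottom number 8 means the eighth note gets one count
The top number 7 means 7 eighth-note beats per measure
Total = 7 × 13 measures
= 91 eighth-note beats


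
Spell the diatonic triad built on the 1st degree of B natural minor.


Step by step:
B natural minor scale: B C# D E F# G A
Diatonic triad on degree 1 stacks scale notes 1, 3, 5: B D F#
B→D = 3 semitones; B→F# = 7 semitones → minor triad
= B D F# (minor)


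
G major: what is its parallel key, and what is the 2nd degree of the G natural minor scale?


Reasoning:
Parallel keys share the same tonic but differ in mode
G major → parallel is G minor
G natural minor scale: G A Bb C D Eb F
= G minor; 2nd degree = A


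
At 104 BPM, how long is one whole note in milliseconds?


One quarter-note beat = 60000 / BPM = 60000 / 104 ms
Whole note = 4 × quarter note
Duration = 4 × 60000 / 104 = 240000 / 104
= 2307.7 ms


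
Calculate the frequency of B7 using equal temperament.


Step by step:
f = 440 × 2^(n/12) where n = semitones from A4
B7: 38 semitones from A4
f = 440 × 2^(38/12)
f = 3951.07 Hz


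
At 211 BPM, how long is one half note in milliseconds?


Let's work it out.
One quarter-note beat = 60000 / BPM = 60000 / 211 ms
Half note = 2 × quarter note
Duration = 2 × 60000 / 211 = 120000 / 211
= 568.7 ms


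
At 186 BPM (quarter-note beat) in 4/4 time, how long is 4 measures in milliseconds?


Step by step:
Quarter-note beat duration = 60000 / 186 ms
Beats per measure (4/4) = 4
One measure = 4 × 60000 / 186 = 240000 / 186 ms
4 measures = 4 × 240000 / 186 = 960000 / 186
= 5161.3 ms


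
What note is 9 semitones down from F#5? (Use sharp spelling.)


F#5: chromatic position 6 in octave 5 → absolute = 5×12 + 6 = 66
Transpose down 9: 66 - 9 = 57
57 = 4×12 + 9 → A in octave 4
Result = A4


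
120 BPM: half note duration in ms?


Solution.
One quarter-note beat = 60000 / BPM = 60000 / 120 ms
Half note = 2 × quarter note
Duration = 2 × 60000 / 120 = 120000 / 120
= 1000.0 ms


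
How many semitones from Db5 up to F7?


Step by step:
Absolute semitone position = octave×12 + chromatic position
Db5: 5×12 + 1 = 61
F7: 7×12 + 5 = 89
Difference = 89 - 61 = 28
= 28 semitones


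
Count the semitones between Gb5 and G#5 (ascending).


Reasoning:
Absolute semitone position = octave×12 + chromatic position
Gb5: 5×12 + 6 = 66
G#5: 5×12 + 8 = 68
Difference = 68 - 66 = 2
= 2 semitones


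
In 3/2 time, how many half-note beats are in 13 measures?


Step by step:
Time signature 3/2: the bottom number 2 means the half note gets one count
The top number 3 means 3 half-note beats per measure
Total = 3 × 13 measures
= 39 half-note beats


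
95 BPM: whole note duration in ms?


Step by step:
One quarter-note beat = 60000 / BPM = 60000 / 95 ms
Whole note = 4 × quarter note
Duration = 4 × 60000 / 95 = 240000 / 95
= 2526.3 ms


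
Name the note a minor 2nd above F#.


A 2nd spans 2 letter names, so from F we land on G
A minor 2nd = 1 semitone above F#
Spell G at that pitch: G
= G


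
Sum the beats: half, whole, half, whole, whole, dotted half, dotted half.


Step by step:
Beat values:
  half = 2 beats
  whole = 4 beats
  half = 2 beats
  whole = 4 beats
  whole = 4 beats
  dotted half = 3 beats
  dotted half = 3 beats
Sum = 2 + 4 + 2 + 4 + 4 + 3 + 3
= 22 beats


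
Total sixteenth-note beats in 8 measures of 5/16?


Reasoning:
Time signature 5/16: the bottom number 16 means the sixteenth note gets one count
The top number 5 means 5 sixteenth-note beats per measure
Total = 5 × 8 measures
= 40 sixteenth-note beats


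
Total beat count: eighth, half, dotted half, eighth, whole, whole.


Beat values:
  eighth = 0.5 beats
  half = 2 beats
  dotted half = 3 beats
  eighth = 0.5 beats
  whole = 4 beats
  whole = 4 beats
Sum = 0.5 + 2 + 3 + 0.5 + 4 + 4
= 14 beats


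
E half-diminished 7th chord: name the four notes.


Half-diminished 7th chord = root + minor 3rd + diminished 5th + minor 7th
Seventh chords stack in thirds, so the letter names are E-G-B-D
Root: E
Minor 3rd above E: G
Diminished 5th above E: Bb
Minor 7th above E: D
Chord = E G Bb D


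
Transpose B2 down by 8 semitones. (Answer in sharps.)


B2: chromatic position 11 in octave 2 → absolute = 2×12 + 11 = 35
Transpose down 8: 35 - 8 = 27
27 = 2×12 + 3 → D# in octave 2
Result = D#2


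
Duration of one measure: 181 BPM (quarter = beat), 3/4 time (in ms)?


Solution.
Quarter-note beat duration = 60000 / 181 ms
Beats per measure (3/4) = 3
One measure = 3 × 60000 / 181 = 180000 / 181 ms
= 994.5 ms


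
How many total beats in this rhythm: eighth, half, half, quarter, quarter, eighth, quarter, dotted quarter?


Reasoning:
Beat values:
  eighth = 0.5 beats
  half = 2 beats
  half = 2 beats
  quarter = 1 beat
  quarter = 1 beat
  eighth = 0.5 beats
  quarter = 1 beat
  dotted quarter = 1.5 beats
Sum = 0.5 + 2 + 2 + 1 + 1 + 0.5 + 1 + 1.5
= 9.5 beats


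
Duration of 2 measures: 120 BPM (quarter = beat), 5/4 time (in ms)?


Quarter-note beat duration = 60000 / 120 ms
Beats per measure (5/4) = 5
One measure = 5 × 60000 / 120 = 300000 / 120 ms
2 measures = 2 × 300000 / 120 = 600000 / 120
= 5000.0 ms


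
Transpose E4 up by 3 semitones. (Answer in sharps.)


Solution.
E4: chromatic position 4 in octave 4 → absolute = 4×12 + 4 = 52
Transpose up 3: 52 + 3 = 55
55 = 4×12 + 7 → G in octave 4
Result = G4


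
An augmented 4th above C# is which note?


Working:
A 4th spans 4 letter names, so from C we land on F
An augmented 4th = 6 semitones above C#
Spell F at that pitch: F##
= F##


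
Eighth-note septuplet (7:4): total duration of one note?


Working:
Septuplet: 7 notes occupy the space of 4 eighth notes
Space = 4 × 1/2 = 2 beats
Each septuplet note = 2 / 7 = 2/7 beats
= 2/7 beats


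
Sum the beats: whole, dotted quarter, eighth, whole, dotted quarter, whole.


Beat values:
  whole = 4 beats
  dotted quarter = 1.5 beats
  eighth = 0.5 beats
  whole = 4 beats
  dotted quarter = 1.5 beats
  whole = 4 beats
Sum = 4 + 1.5 + 0.5 + 4 + 1.5 + 4
= 15.5 beats


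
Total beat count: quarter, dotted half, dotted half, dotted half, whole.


Working:
Beat values:
  quarter = 1 beat
  dotted half = 3 beats
  dotted half = 3 beats
  dotted half = 3 beats
  whole = 4 beats
Sum = 1 + 3 + 3 + 3 + 4
= 14 beats


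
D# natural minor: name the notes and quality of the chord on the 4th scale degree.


Working:
D# natural minor scale: D# E# F# G# A# B C#
Diatonic triad on degree 4 stacks scale notes 4, 6, 1: G# B D#
G#→B = 3 semitones; G#→D# = 7 semitones → minor triad
= G# B D# (minor)


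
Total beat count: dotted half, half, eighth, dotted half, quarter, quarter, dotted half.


Beat values:
  dotted half = 3 beats
  half = 2 beats
  eighth = 0.5 beats
  dotted half = 3 beats
  quarter = 1 beat
  quarter = 1 beat
  dotted half = 3 beats
Sum = 3 + 2 + 0.5 + 3 + 1 + 1 + 3
= 13.5 beats


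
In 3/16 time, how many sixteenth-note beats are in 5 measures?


Let's work it out.
Time signature 3/16: the bottom number 16 means the sixteenth note gets one count
The top number 3 means 3 sixteenth-note beats per measure
Total = 3 × 5 measures
= 15 sixteenth-note beats


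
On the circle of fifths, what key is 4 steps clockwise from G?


Working:
Each clockwise step on the circle of fifths moves up a perfect 5th
From G: G → D → A → E → B
= B


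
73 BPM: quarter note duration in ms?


Working:
One quarter-note beat = 60000 / BPM = 60000 / 73 ms
Duration = 60000 / 73
= 821.9 ms


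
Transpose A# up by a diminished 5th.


diminished 5th: 5 letter names, 6 semitones
Letter: A + 4 → E
Pitch: A# + 6 semitones, spelled as an E → E
= E


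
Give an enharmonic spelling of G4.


Enharmonic notes sound the same pitch but are spelled with different letter names
G and F## name the same pitch class
= F##4


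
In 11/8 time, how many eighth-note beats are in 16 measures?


Time signature 11/8: the bottom number 8 means the eighth note gets one count
The top number 11 means 11 eighth-note beats per measure
Total = 11 × 16 measures
= 176 eighth-note beats


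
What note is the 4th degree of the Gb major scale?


Solution.
Major scale pattern: W-W-H-W-W-W-H (2-2-1-2-2-2-1 semitones)
Starting from Gb:
  Gb + 2 semitones → Ab
  Ab + 2 semitones → Bb
  Bb + 1 semitone → Cb
  Cb + 2 semitones → Db
  Db + 2 semitones → Eb
  Eb + 2 semitones → F
  F + 1 semitone → Gb
Scale: Gb Ab Bb Cb Db Eb F
Degree 4 = Cb


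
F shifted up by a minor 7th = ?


Step by step:
minor 7th: 7 letter names, 10 semitones
Letter: F + 6 → E
Pitch: F + 10 semitones, spelled as an E → Eb
= Eb


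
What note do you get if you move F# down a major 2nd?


major 2nd: 2 letter names, 2 semitones
Letter: F - 1 → E
Pitch: F# - 2 semitones, spelled as an E → E
= E


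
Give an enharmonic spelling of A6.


Solution.
Enharmonic notes sound the same pitch but are spelled with different letter names
A and G## name the same pitch class
= G##6


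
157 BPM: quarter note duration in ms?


Reasoning:
One quarter-note beat = 60000 / BPM = 60000 / 157 ms
Duration = 60000 / 157
= 382.2 ms


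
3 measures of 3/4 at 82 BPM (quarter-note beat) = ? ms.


Reasoning:
Quarter-note beat duration = 60000 / 82 ms
Beats per measure (3/4) = 3
One measure = 3 × 60000 / 82 = 180000 / 82 ms
3 measures = 3 × 180000 / 82 = 540000 / 82
= 6585.4 ms


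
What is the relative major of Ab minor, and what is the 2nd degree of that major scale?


The relative major shares the key signature and is a minor 3rd above the minor tonic
A minor 3rd above Ab is Cb
→ relative major of Ab minor is Cb major
Cb major scale: Cb Db Eb Fb Gb Ab Bb
= Cb major; 2nd degree = Db


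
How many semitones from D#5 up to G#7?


Step by step:
Absolute semitone position = octave×12 + chromatic position
D#5: 5×12 + 3 = 63
G#7: 7×12 + 8 = 92
Difference = 92 - 63 = 29
= 29 semitones


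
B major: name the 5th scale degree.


Reasoning:
Major scale pattern: W-W-H-W-W-W-H (2-2-1-2-2-2-1 semitones)
Starting from B:
  B + 2 semitones → C#
  C# + 2 semitones → D#
  D# + 1 semitone → E
  E + 2 semitones → F#
  F# + 2 semitones → G#
  G# + 2 semitones → A#
  A# + 1 semitone → B
Scale: B C# D# E F# G# A#
Degree 5 = F#


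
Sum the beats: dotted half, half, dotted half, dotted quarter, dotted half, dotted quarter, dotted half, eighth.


Beat values:
  dotted half = 3 beats
  half = 2 beats
  dotted half = 3 beats
  dotted quarter = 1.5 beats
  dotted half = 3 beats
  dotted quarter = 1.5 beats
  dotted half = 3 beats
  eighth = 0.5 beats
Sum = 3 + 2 + 3 + 1.5 + 3 + 1.5 + 3 + 0.5
= 17.5 beats


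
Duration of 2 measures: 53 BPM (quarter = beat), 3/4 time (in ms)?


Working:
Quarter-note beat duration = 60000 / 53 ms
Beats per measure (3/4) = 3
One measure = 3 × 60000 / 53 = 180000 / 53 ms
2 measures = 2 × 180000 / 53 = 360000 / 53
= 6792.5 ms


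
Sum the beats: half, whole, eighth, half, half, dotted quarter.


Working:
Beat values:
  half = 2 beats
  whole = 4 beats
  eighth = 0.5 beats
  half = 2 beats
  half = 2 beats
  dotted quarter = 1.5 beats
Sum = 2 + 4 + 0.5 + 2 + 2 + 1.5
= 12 beats


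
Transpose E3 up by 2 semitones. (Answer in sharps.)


Working:
E3: chromatic position 4 in octave 3 → absolute = 3×12 + 4 = 40
Transpose up 2: 40 + 2 = 42
42 = 3×12 + 6 → F# in octave 3
Result = F#3


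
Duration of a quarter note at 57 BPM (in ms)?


One quarter-note beat = 60000 / BPM = 60000 / 57 ms
Duration = 60000 / 57
= 1052.6 ms


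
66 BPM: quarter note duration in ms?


Working:
One quarter-note beat = 60000 / BPM = 60000 / 66 ms
Duration = 60000 / 66
= 909.1 ms


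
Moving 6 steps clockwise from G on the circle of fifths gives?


Solution.
Each clockwise step on the circle of fifths moves up a perfect 5th
From G: G → D → A → E → B → F#/Gb → Db
= Db


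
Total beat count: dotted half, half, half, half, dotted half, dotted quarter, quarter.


Beat values:
  dotted half = 3 beats
  half = 2 beats
  half = 2 beats
  half = 2 beats
  dotted half = 3 beats
  dotted quarter = 1.5 beats
  quarter = 1 beat
Sum = 3 + 2 + 2 + 2 + 3 + 1.5 + 1
= 14.5 beats


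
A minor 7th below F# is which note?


Let's work it out.
A 7th spans 7 letter names, so from F we land on G
A minor 7th = 10 semitones below F#
Spell G at that pitch: G#
= G#


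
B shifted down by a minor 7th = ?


minor 7th: 7 letter names, 10 semitones
Letter: B - 6 → C
Pitch: B - 10 semitones, spelled as a C → C#
= C#


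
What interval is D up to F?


Solution.
Letter names: D → F spans 3 letter names → a 3rd
Semitones: D → F = 3 half-steps
A 3rd of 3 semitones is a minor 3rd
= minor 3rd


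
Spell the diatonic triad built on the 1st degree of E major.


Solution.
E major scale: E F# G# A B C# D#
Diatonic triad on degree 1 stacks scale notes 1, 3, 5: E G# B
E→G# = 4 semitones; E→B = 7 semitones → major triad
= E G# B (major)


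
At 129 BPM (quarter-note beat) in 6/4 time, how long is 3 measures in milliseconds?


Quarter-note beat duration = 60000 / 129 ms
Beats per measure (6/4) = 6
One measure = 6 × 60000 / 129 = 360000 / 129 ms
3 measures = 3 × 360000 / 129 = 1080000 / 129
= 8372.1 ms


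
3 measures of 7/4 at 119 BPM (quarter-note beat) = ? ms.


Solution.
Quarter-note beat duration = 60000 / 119 ms
Beats per measure (7/4) = 7
One measure = 7 × 60000 / 119 = 420000 / 119 ms
3 measures = 3 × 420000 / 119 = 1260000 / 119
= 10588.2 ms


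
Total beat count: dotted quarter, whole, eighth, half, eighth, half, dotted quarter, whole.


Solution.
Beat values:
  dotted quarter = 1.5 beats
  whole = 4 beats
  eighth = 0.5 beats
  half = 2 beats
  eighth = 0.5 beats
  half = 2 beats
  dotted quarter = 1.5 beats
  whole = 4 beats
Sum = 1.5 + 4 + 0.5 + 2 + 0.5 + 2 + 1.5 + 4
= 16 beats


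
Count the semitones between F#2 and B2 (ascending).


Reasoning:
Absolute semitone position = octave×12 + chromatic position
F#2: 2×12 + 6 = 30
B2: 2×12 + 11 = 35
Difference = 35 - 30 = 5
= 5 semitones


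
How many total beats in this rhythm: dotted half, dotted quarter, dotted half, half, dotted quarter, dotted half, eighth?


Let's work it out.
Beat values:
  dotted half = 3 beats
  dotted quarter = 1.5 beats
  dotted half = 3 beats
  half = 2 beats
  dotted quarter = 1.5 beats
  dotted half = 3 beats
  eighth = 0.5 beats
Sum = 3 + 1.5 + 3 + 2 + 1.5 + 3 + 0.5
= 14.5 beats


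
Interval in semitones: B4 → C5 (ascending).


Reasoning:
Absolute semitone position = octave×12 + chromatic position
B4: 4×12 + 11 = 59
C5: 5×12 + 0 = 60
Difference = 60 - 59 = 1
= 1 semitone


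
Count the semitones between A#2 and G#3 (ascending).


Working:
Absolute semitone position = octave×12 + chromatic position
A#2: 2×12 + 10 = 34
G#3: 3×12 + 8 = 44
Difference = 44 - 34 = 10
= 10 semitones


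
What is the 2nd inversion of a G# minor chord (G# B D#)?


Root position: G# B D#
2nd inversion: move root and 3rd up an octave
Bass note: D#
Notes (bottom to top) = D# G# B


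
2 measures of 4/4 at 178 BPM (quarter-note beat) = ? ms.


Solution.
Quarter-note beat duration = 60000 / 178 ms
Beats per measure (4/4) = 4
One measure = 4 × 60000 / 178 = 240000 / 178 ms
2 measures = 2 × 240000 / 178 = 480000 / 178
= 2696.6 ms


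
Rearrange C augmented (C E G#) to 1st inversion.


Root position: C E G#
1st inversion: move root up an octave
Bass note: E
Notes (bottom to top) = E G# C


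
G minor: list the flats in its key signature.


Flat minor keys: A(0), D(1), G(2), C(3), F(4), Bb(5), Eb(6), Ab(7)
G minor has 2 flats
Order of flats: Bb Eb Ab Db Gb Cb Fb → first 2: Bb, Eb
= Bb, Eb


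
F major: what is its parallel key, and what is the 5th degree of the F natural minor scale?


Working:
Parallel keys share the same tonic but differ in mode
F major → parallel is F minor
F natural minor scale: F G Ab Bb C Db Eb
= F minor; 5th degree = C


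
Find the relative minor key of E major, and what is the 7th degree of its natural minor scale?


Let's work it out.
The relative minor shares the major's key signature and starts on its 6th degree
6th degree = a major 6th above the tonic; a major 6th above E is C#
→ relative minor of E major is C# minor
C# natural minor scale: C# D# E F# G# A B
= C# minor; 7th degree = B


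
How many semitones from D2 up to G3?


Step by step:
Absolute semitone position = octave×12 + chromatic position
D2: 2×12 + 2 = 26
G3: 3×12 + 7 = 43
Difference = 43 - 26 = 17
= 17 semitones


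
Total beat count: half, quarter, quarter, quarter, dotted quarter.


Reasoning:
Beat values:
  half = 2 beats
  quarter = 1 beat
  quarter = 1 beat
  quarter = 1 beat
  dotted quarter = 1.5 beats
Sum = 2 + 1 + 1 + 1 + 1.5
= 6.5 beats


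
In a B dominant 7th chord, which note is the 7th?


Reasoning:
Dominant 7th chord = root + major 3rd + perfect 5th + minor 7th
Seventh chords stack in thirds, so the letter names are B-D-F-A
Root: B
Major 3rd above B: D#
Perfect 5th above B: F#
Minor 7th above B: A
The 7th = A


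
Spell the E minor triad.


Minor triad = root + minor 3rd (3 semitones) + perfect 5th (7 semitones)
A triad on E stacks thirds, so the chord tones use letter names E-G-B
Root: E
Minor 3rd above E: G
Perfect 5th above E: B
Chord = E G B


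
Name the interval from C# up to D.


Let's work it out.
Letter names: C → D spans 2 letter names → a 2nd
Semitones: C# → D = 1 half-step
A 2nd of 1 semitone is a minor 2nd
= minor 2nd


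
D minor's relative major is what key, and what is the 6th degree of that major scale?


Let's work it out.
The relative major shares the key signature and is a minor 3rd above the minor tonic
A minor 3rd above D is F
→ relative major of D minor is F major
F major scale: F G A Bb C D E
= F major; 6th degree = D


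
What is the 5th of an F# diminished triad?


Diminished triad = root + minor 3rd (3 semitones) + diminished 5th (6 semitones)
A triad on F# stacks thirds, so the chord tones use letter names F-A-C
Root: F#
Minor 3rd above F#: A
Diminished 5th above F#: C
The 5th = C


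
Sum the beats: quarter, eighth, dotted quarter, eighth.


Reasoning:
Beat values:
  quarter = 1 beat
  eighth = 0.5 beats
  dotted quarter = 1.5 beats
  eighth = 0.5 beats
Sum = 1 + 0.5 + 1.5 + 0.5
= 3.5 beats


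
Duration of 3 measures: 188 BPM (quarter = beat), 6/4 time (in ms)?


Quarter-note beat duration = 60000 / 188 ms
Beats per measure (6/4) = 6
One measure = 6 × 60000 / 188 = 360000 / 188 ms
3 measures = 3 × 360000 / 188 = 1080000 / 188
= 5744.7 ms


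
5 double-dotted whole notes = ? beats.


Base whole note = 4 beats
Dot 1 adds half the previous value: +2
Dot 2 adds half the previous value: +1
One double-dotted whole = 4 + 2 + 1 = 7
5 of them = 5 × 7 = 35
= 35 beats


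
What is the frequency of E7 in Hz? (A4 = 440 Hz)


Step by step:
f = 440 × 2^(n/12) where n = semitones from A4
E7: 31 semitones from A4
f = 440 × 2^(31/12)
f = 2637.02 Hz


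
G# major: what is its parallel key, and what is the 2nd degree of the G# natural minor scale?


Solution.
Parallel keys share the same tonic but differ in mode
G# major → parallel is G# minor
G# natural minor scale: G# A# B C# D# E F#
= G# minor; 2nd degree = A#


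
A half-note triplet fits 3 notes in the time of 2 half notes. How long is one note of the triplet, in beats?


Triplet: 3 notes occupy the space of 2 half notes
Space = 2 × 2 = 4 beats
Each triplet note = 4 / 3 = 4/3 beats
= 4/3 beats


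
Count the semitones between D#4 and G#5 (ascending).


Solution.
Absolute semitone position = octave×12 + chromatic position
D#4: 4×12 + 3 = 51
G#5: 5×12 + 8 = 68
Difference = 68 - 51 = 17
= 17 semitones


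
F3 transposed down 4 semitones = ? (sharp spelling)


Solution.
F3: chromatic position 5 in octave 3 → absolute = 3×12 + 5 = 41
Transpose down 4: 41 - 4 = 37
37 = 3×12 + 1 → C# in octave 3
Result = C#3


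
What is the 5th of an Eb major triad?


Working:
Major triad = root + major 3rd (4 semitones) + perfect 5th (7 semitones)
A triad on Eb stacks thirds, so the chord tones use letter names E-G-B
Root: Eb
Major 3rd above Eb: G
Perfect 5th above Eb: Bb
The 5th = Bb


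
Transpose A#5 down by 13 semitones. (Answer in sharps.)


A#5: chromatic position 10 in octave 5 → absolute = 5×12 + 10 = 70
Transpose down 13: 70 - 13 = 57
57 = 4×12 + 9 → A in octave 4
Result = A4


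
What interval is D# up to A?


Reasoning:
Letter names: D → A spans 5 letter names → a 5th
Semitones: D# → A = 6 half-steps
A 5th of 6 semitones is a diminished 5th
= diminished 5th


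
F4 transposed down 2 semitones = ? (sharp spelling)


Step by step:
F4: chromatic position 5 in octave 4 → absolute = 4×12 + 5 = 53
Transpose down 2: 53 - 2 = 51
51 = 4×12 + 3 → D# in octave 4
Result = D#4


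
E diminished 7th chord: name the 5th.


Reasoning:
Diminished 7th chord = root + minor 3rd + diminished 5th + diminished 7th
Seventh chords stack in thirds, so the letter names are E-G-B-D
Root: E
Minor 3rd above E: G
Diminished 5th above E: Bb
Diminished 7th above E: Db
The 5th = Bb


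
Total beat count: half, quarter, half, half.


Beat values:
  half = 2 beats
  quarter = 1 beat
  half = 2 beats
  half = 2 beats
Sum = 2 + 1 + 2 + 2
= 7 beats


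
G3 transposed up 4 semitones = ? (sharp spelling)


G3: chromatic position 7 in octave 3 → absolute = 3×12 + 7 = 43
Transpose up 4: 43 + 4 = 47
47 = 3×12 + 11 → B in octave 3
Result = B3


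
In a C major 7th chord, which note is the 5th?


Working:
Major 7th chord = root + major 3rd + perfect 5th + major 7th
Seventh chords stack in thirds, so the letter names are C-E-G-B
Root: C
Major 3rd above C: E
Perfect 5th above C: G
Major 7th above C: B
The 5th = G


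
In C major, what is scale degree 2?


Let's work it out.
Major scale pattern: W-W-H-W-W-W-H (2-2-1-2-2-2-1 semitones)
Starting from C:
  C + 2 semitones → D
  D + 2 semitones → E
  E + 1 semitone → F
  F + 2 semitones → G
  G + 2 semitones → A
  A + 2 semitones → B
  B + 1 semitone → C
Scale: C D E F G A B
Degree 2 = D


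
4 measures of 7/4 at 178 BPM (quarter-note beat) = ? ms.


Quarter-note beat duration = 60000 / 178 ms
Beats per measure (7/4) = 7
One measure = 7 × 60000 / 178 = 420000 / 178 ms
4 measures = 4 × 420000 / 178 = 1680000 / 178
= 9438.2 ms


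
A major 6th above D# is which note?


Reasoning:
A 6th spans 6 letter names, so from D we land on B
A major 6th = 9 semitones above D#
Spell B at that pitch: B#
= B#


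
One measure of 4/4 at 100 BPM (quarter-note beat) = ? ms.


Quarter-note beat duration = 60000 / 100 ms
Beats per measure (4/4) = 4
One measure = 4 × 60000 / 100 = 240000 / 100 ms
= 2400.0 ms


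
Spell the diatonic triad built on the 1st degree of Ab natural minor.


Let's work it out.
Ab natural minor scale: Ab Bb Cb Db Eb Fb Gb
Diatonic triad on degree 1 stacks scale notes 1, 3, 5: Ab Cb Eb
Ab→Cb = 3 semitones; Ab→Eb = 7 semitones → minor triad
= Ab Cb Eb (minor)


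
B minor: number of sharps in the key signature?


Step by step:
Sharp minor keys follow the circle of fifths: A(0), E(1), B(2), F#(3), C#(4), G#(5), D#(6), A#(7)
B minor has 2 sharps
Order of sharps: F# C# G# D# A# E# B# → first 2: F#, C#
= 2 sharps


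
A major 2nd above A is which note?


Solution.
A 2nd spans 2 letter names, so from A we land on B
A major 2nd = 2 semitones above A
Spell B at that pitch: B
= B


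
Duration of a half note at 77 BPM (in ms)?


Reasoning:
One quarter-note beat = 60000 / BPM = 60000 / 77 ms
Half note = 2 × quarter note
Duration = 2 × 60000 / 77 = 120000 / 77
= 1558.4 ms


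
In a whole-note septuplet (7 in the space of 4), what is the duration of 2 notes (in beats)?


Let's work it out.
Septuplet: 7 notes occupy the space of 4 whole notes
Space = 4 × 4 = 16 beats
Each septuplet note = 16 / 7 = 16/7 beats
2 notes = 2 × 16/7 = 32/7
= 32/7 beats


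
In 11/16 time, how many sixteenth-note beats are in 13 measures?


Reasoning:
Time signature 11/16: the bottom number 16 means the sixteenth note gets one count
The top number 11 means 11 sixteenth-note beats per measure
Total = 11 × 13 measures
= 143 sixteenth-note beats


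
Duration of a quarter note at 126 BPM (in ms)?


One quarter-note beat = 60000 / BPM = 60000 / 126 ms
Duration = 60000 / 126
= 476.2 ms


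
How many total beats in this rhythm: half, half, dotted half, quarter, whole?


Beat values:
  half = 2 beats
  half = 2 beats
  dotted half = 3 beats
  quarter = 1 beat
  whole = 4 beats
Sum = 2 + 2 + 3 + 1 + 4
= 12 beats


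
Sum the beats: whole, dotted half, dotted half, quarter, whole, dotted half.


Step by step:
Beat values:
  whole = 4 beats
  dotted half = 3 beats
  dotted half = 3 beats
  quarter = 1 beat
  whole = 4 beats
  dotted half = 3 beats
Sum = 4 + 3 + 3 + 1 + 4 + 3
= 18 beats


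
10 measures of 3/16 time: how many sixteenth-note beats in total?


Working:
Time signature 3/16: the bottom number 16 means the sixteenth note gets one count
The top number 3 means 3 sixteenth-note beats per measure
Total = 3 × 10 measures
= 30 sixteenth-note beats


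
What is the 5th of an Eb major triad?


Step by step:
Major triad = root + major 3rd (4 semitones) + perfect 5th (7 semitones)
A triad on Eb stacks thirds, so the chord tones use letter names E-G-B
Root: Eb
Major 3rd above Eb: G
Perfect 5th above Eb: Bb
The 5th = Bb


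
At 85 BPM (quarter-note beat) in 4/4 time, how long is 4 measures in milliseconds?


Let's work it out.
Quarter-note beat duration = 60000 / 85 ms
Beats per measure (4/4) = 4
One measure = 4 × 60000 / 85 = 240000 / 85 ms
4 measures = 4 × 240000 / 85 = 960000 / 85
= 11294.1 ms


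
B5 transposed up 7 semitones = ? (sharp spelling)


Reasoning:
B5: chromatic position 11 in octave 5 → absolute = 5×12 + 11 = 71
Transpose up 7: 71 + 7 = 78
78 = 6×12 + 6 → F# in octave 6
Result = F#6


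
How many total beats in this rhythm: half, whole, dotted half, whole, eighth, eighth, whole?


Beat values:
  half = 2 beats
  whole = 4 beats
  dotted half = 3 beats
  whole = 4 beats
  eighth = 0.5 beats
  eighth = 0.5 beats
  whole = 4 beats
Sum = 2 + 4 + 3 + 4 + 0.5 + 0.5 + 4
= 18 beats


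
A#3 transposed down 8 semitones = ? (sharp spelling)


Working:
A#3: chromatic position 10 in octave 3 → absolute = 3×12 + 10 = 46
Transpose down 8: 46 - 8 = 38
38 = 3×12 + 2 → D in octave 3
Result = D3


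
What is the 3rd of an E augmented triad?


Let's work it out.
Augmented triad = root + major 3rd (4 semitones) + augmented 5th (8 semitones)
A triad on E stacks thirds, so the chord tones use letter names E-G-B
Root: E
Major 3rd above E: G#
Augmented 5th above E: B#
The 3rd = G#


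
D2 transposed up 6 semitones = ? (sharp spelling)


D2: chromatic position 2 in octave 2 → absolute = 2×12 + 2 = 26
Transpose up 6: 26 + 6 = 32
32 = 2×12 + 8 → G# in octave 2
Result = G#2


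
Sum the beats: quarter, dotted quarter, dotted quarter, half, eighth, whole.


Working:
Beat values:
  quarter = 1 beat
  dotted quarter = 1.5 beats
  dotted quarter = 1.5 beats
  half = 2 beats
  eighth = 0.5 beats
  whole = 4 beats
Sum = 1 + 1.5 + 1.5 + 2 + 0.5 + 4
= 10.5 beats


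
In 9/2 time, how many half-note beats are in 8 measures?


Time signature 9/2: the bottom number 2 means the half note gets one count
The top number 9 means 9 half-note beats per measure
Total = 9 × 8 measures
= 72 half-note beats


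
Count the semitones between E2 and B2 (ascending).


Reasoning:
Absolute semitone position = octave×12 + chromatic position
E2: 2×12 + 4 = 28
B2: 2×12 + 11 = 35
Difference = 35 - 28 = 7
= 7 semitones


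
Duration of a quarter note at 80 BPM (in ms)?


Working:
One quarter-note beat = 60000 / BPM = 60000 / 80 ms
Duration = 60000 / 80
= 750.0 ms


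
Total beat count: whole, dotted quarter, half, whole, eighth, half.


Working:
Beat values:
  whole = 4 beats
  dotted quarter = 1.5 beats
  half = 2 beats
  whole = 4 beats
  eighth = 0.5 beats
  half = 2 beats
Sum = 4 + 1.5 + 2 + 4 + 0.5 + 2
= 14 beats


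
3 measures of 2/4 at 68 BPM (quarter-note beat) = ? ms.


Solution.
Quarter-note beat duration = 60000 / 68 ms
Beats per measure (2/4) = 2
One measure = 2 × 60000 / 68 = 120000 / 68 ms
3 measures = 3 × 120000 / 68 = 360000 / 68
= 5294.1 ms


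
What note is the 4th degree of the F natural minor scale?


Step by step:
Natural minor scale pattern: W-H-W-W-H-W-W (2-1-2-2-1-2-2 semitones)
Starting from F:
  F + 2 semitones → G
  G + 1 semitone → Ab
  Ab + 2 semitones → Bb
  Bb + 2 semitones → C
  C + 1 semitone → Db
  Db + 2 semitones → Eb
  Eb + 2 semitones → F
Scale: F G Ab Bb C Db Eb
Degree 4 = Bb


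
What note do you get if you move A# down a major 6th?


Step by step:
major 6th: 6 letter names, 9 semitones
Letter: A - 5 → C
Pitch: A# - 9 semitones, spelled as a C → C#
= C#


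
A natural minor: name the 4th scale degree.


Solution.
Natural minor scale pattern: W-H-W-W-H-W-W (2-1-2-2-1-2-2 semitones)
Starting from A:
  A + 2 semitones → B
  B + 1 semitone → C
  C + 2 semitones → D
  D + 2 semitones → E
  E + 1 semitone → F
  F + 2 semitones → G
  G + 2 semitones → A
Scale: A B C D E F G
Degree 4 = D


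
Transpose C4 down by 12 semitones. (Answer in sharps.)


Reasoning:
C4: chromatic position 0 in octave 4 → absolute = 4×12 + 0 = 48
Transpose down 12: 48 - 12 = 36
36 = 3×12 + 0 → C in octave 3
Result = C3


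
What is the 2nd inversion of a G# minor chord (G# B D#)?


Let's work it out.
Root position: G# B D#
2nd inversion: move root and 3rd up an octave
Bass note: D#
Notes (bottom to top) = D# G# B


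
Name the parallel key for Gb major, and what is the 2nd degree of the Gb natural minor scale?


Step by step:
Parallel keys share the same tonic but differ in mode
Gb major → parallel is Gb minor
Gb natural minor scale: Gb Ab Bbb Cb Db Ebb Fb
= Gb minor; 2nd degree = Ab


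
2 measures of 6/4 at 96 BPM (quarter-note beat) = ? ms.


Working:
Quarter-note beat duration = 60000 / 96 ms
Beats per measure (6/4) = 6
One measure = 6 × 60000 / 96 = 360000 / 96 ms
2 measures = 2 × 360000 / 96 = 720000 / 96
= 7500.0 ms


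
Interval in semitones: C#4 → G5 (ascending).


Reasoning:
Absolute semitone position = octave×12 + chromatic position
C#4: 4×12 + 1 = 49
G5: 5×12 + 7 = 67
Difference = 67 - 49 = 18
= 18 semitones


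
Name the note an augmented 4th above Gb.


Reasoning:
A 4th spans 4 letter names, so from G we land on C
An augmented 4th = 6 semitones above Gb
Spell C at that pitch: C
= C


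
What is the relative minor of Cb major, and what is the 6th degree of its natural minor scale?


Working:
The relative minor shares the major's key signature and starts on its 6th degree
6th degree = a major 6th above the tonic; a major 6th above Cb is Ab
→ relative minor of Cb major is Ab minor
Ab natural minor scale: Ab Bb Cb Db Eb Fb Gb
= Ab minor; 6th degree = Fb


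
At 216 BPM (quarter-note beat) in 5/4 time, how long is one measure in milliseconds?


Quarter-note beat duration = 60000 / 216 ms
Beats per measure (5/4) = 5
One measure = 5 × 60000 / 216 = 300000 / 216 ms
= 1388.9 ms


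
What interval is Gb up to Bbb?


Step by step:
Letter names: G → B spans 3 letter names → a 3rd
Semitones: Gb → Bbb = 3 half-steps
A 3rd of 3 semitones is a minor 3rd
= minor 3rd


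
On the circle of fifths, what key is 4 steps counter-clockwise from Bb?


Solution.
Each counter-clockwise step moves down a perfect 5th (= up a perfect 4th)
From Bb: Bb → Eb → Ab → Db → F#/Gb
= F#/Gb


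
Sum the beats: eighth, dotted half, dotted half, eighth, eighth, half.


Solution.
Beat values:
  eighth = 0.5 beats
  dotted half = 3 beats
  dotted half = 3 beats
  eighth = 0.5 beats
  eighth = 0.5 beats
  half = 2 beats
Sum = 0.5 + 3 + 3 + 0.5 + 0.5 + 2
= 9.5 beats


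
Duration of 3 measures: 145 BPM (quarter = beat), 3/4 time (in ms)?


Solution.
Quarter-note beat duration = 60000 / 145 ms
Beats per measure (3/4) = 3
One measure = 3 × 60000 / 145 = 180000 / 145 ms
3 measures = 3 × 180000 / 145 = 540000 / 145
= 3724.1 ms


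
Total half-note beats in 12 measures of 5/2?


Step by step:
Time signature 5/2: the bottom number 2 means the half note gets one count
The top number 5 means 5 half-note beats per measure
Total = 5 × 12 measures
= 60 half-note beats


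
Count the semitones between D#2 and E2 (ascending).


Let's work it out.
Absolute semitone position = octave×12 + chromatic position
D#2: 2×12 + 3 = 27
E2: 2×12 + 4 = 28
Difference = 28 - 27 = 1
= 1 semitone


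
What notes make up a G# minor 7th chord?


Working:
Minor 7th chord = root + minor 3rd + perfect 5th + minor 7th
Seventh chords stack in thirds, so the letter names are G-B-D-F
Root: G#
Minor 3rd above G#: B
Perfect 5th above G#: D#
Minor 7th above G#: F#
Chord = G# B D# F#


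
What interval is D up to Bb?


Reasoning:
Letter names: D → B spans 6 letter names → a 6th
Semitones: D → Bb = 8 half-steps
A 6th of 8 semitones is a minor 6th
= minor 6th


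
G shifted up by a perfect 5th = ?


perfect 5th: 5 letter names, 7 semitones
Letter: G + 4 → D
Pitch: G + 7 semitones, spelled as a D → D
= D


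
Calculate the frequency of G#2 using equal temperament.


Let's work it out.
f = 440 × 2^(n/12) where n = semitones from A4
G#2: -25 semitones from A4
f = 440 × 2^(-25/12)
f = 103.83 Hz


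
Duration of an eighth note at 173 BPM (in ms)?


Reasoning:
One quarter-note beat = 60000 / BPM = 60000 / 173 ms
Eighth note = 1/2 × quarter note
Duration = 1/2 × 60000 / 173 = 30000 / 173
= 173.4 ms


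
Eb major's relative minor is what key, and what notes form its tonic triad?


Solution.
The relative minor shares the major's key signature and starts on its 6th degree
6th degree = a major 6th above the tonic; a major 6th above Eb is C
→ relative minor of Eb major is C minor
Tonic triad of C minor = root + minor 3rd + perfect 5th = C Eb G
= C minor; triad = C Eb G


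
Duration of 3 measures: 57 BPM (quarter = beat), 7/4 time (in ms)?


Let's work it out.
Quarter-note beat duration = 60000 / 57 ms
Beats per measure (7/4) = 7
One measure = 7 × 60000 / 57 = 420000 / 57 ms
3 measures = 3 × 420000 / 57 = 1260000 / 57
= 22105.3 ms


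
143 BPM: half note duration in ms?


One quarter-note beat = 60000 / BPM = 60000 / 143 ms
Half note = 2 × quarter note
Duration = 2 × 60000 / 143 = 120000 / 143
= 839.2 ms


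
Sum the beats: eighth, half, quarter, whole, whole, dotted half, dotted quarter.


Solution.
Beat values:
  eighth = 0.5 beats
  half = 2 beats
  quarter = 1 beat
  whole = 4 beats
  whole = 4 beats
  dotted half = 3 beats
  dotted quarter = 1.5 beats
Sum = 0.5 + 2 + 1 + 4 + 4 + 3 + 1.5
= 16 beats


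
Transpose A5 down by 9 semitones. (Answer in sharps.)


Reasoning:
A5: chromatic position 9 in octave 5 → absolute = 5×12 + 9 = 69
Transpose down 9: 69 - 9 = 60
60 = 5×12 + 0 → C in octave 5
Result = C5


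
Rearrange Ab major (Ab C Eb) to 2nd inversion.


Reasoning:
Root position: Ab C Eb
2nd inversion: move root and 3rd up an octave
Bass note: Eb
Notes (bottom to top) = Eb Ab C


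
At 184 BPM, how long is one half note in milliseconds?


Solution.
One quarter-note beat = 60000 / BPM = 60000 / 184 ms
Half note = 2 × quarter note
Duration = 2 × 60000 / 184 = 120000 / 184
= 652.2 ms


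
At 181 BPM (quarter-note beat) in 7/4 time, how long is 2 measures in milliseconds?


Solution.
Quarter-note beat duration = 60000 / 181 ms
Beats per measure (7/4) = 7
One measure = 7 × 60000 / 181 = 420000 / 181 ms
2 measures = 2 × 420000 / 181 = 840000 / 181
= 4640.9 ms


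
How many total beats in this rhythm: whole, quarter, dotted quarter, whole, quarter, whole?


Reasoning:
Beat values:
  whole = 4 beats
  quarter = 1 beat
  dotted quarter = 1.5 beats
  whole = 4 beats
  quarter = 1 beat
  whole = 4 beats
Sum = 4 + 1 + 1.5 + 4 + 1 + 4
= 15.5 beats


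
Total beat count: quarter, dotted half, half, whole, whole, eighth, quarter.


Beat values:
  quarter = 1 beat
  dotted half = 3 beats
  half = 2 beats
  whole = 4 beats
  whole = 4 beats
  eighth = 0.5 beats
  quarter = 1 beat
Sum = 1 + 3 + 2 + 4 + 4 + 0.5 + 1
= 15.5 beats


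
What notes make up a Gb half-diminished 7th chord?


Reasoning:
Half-diminished 7th chord = root + minor 3rd + diminished 5th + minor 7th
Seventh chords stack in thirds, so the letter names are G-B-D-F
Root: Gb
Minor 3rd above Gb: Bbb
Diminished 5th above Gb: Dbb
Minor 7th above Gb: Fb
Chord = Gb Bbb Dbb Fb


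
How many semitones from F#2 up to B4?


Absolute semitone position = octave×12 + chromatic position
F#2: 2×12 + 6 = 30
B4: 4×12 + 11 = 59
Difference = 59 - 30 = 29
= 29 semitones


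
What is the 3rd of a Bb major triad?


Major triad = root + major 3rd (4 semitones) + perfect 5th (7 semitones)
A triad on Bb stacks thirds, so the chord tones use letter names B-D-F
Root: Bb
Major 3rd above Bb: D
Perfect 5th above Bb: F
The 3rd = D


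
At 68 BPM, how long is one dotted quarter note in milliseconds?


Let's work it out.
One quarter-note beat = 60000 / BPM = 60000 / 68 ms
Dotted quarter note = 3/2 × quarter note
Duration = 3/2 × 60000 / 68 = 90000 / 68
= 1323.5 ms


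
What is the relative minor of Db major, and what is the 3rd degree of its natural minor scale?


Step by step:
The relative minor shares the major's key signature and starts on its 6th degree
6th degree = a major 6th above the tonic; a major 6th above Db is Bb
→ relative minor of Db major is Bb minor
Bb natural minor scale: Bb C Db Eb F Gb Ab
= Bb minor; 3rd degree = Db


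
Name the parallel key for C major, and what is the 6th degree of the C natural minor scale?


Solution.
Parallel keys share the same tonic but differ in mode
C major → parallel is C minor
C natural minor scale: C D Eb F G Ab Bb
= C minor; 6th degree = Ab


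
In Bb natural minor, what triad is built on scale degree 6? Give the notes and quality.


Working:
Bb natural minor scale: Bb C Db Eb F Gb Ab
Diatonic triad on degree 6 stacks scale notes 6, 1, 3: Gb Bb Db
Gb→Bb = 4 semitones; Gb→Db = 7 semitones → major triad
= Gb Bb Db (major)


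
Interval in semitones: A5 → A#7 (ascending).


Step by step:
Absolute semitone position = octave×12 + chromatic position
A5: 5×12 + 9 = 69
A#7: 7×12 + 10 = 94
Difference = 94 - 69 = 25
= 25 semitones


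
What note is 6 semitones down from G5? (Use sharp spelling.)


G5: chromatic position 7 in octave 5 → absolute = 5×12 + 7 = 67
Transpose down 6: 67 - 6 = 61
61 = 5×12 + 1 → C# in octave 5
Result = C#5


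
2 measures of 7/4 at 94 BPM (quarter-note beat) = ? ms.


Step by step:
Quarter-note beat duration = 60000 / 94 ms
Beats per measure (7/4) = 7
One measure = 7 × 60000 / 94 = 420000 / 94 ms
2 measures = 2 × 420000 / 94 = 840000 / 94
= 8936.2 ms


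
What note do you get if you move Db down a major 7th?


Let's work it out.
major 7th: 7 letter names, 11 semitones
Letter: D - 6 → E
Pitch: Db - 11 semitones, spelled as an E → Ebb
= Ebb


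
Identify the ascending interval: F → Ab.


Letter names: F → A spans 3 letter names → a 3rd
Semitones: F → Ab = 3 half-steps
A 3rd of 3 semitones is a minor 3rd
= minor 3rd


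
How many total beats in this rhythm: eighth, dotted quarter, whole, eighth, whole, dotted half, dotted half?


Let's work it out.
Beat values:
  eighth = 0.5 beats
  dotted quarter = 1.5 beats
  whole = 4 beats
  eighth = 0.5 beats
  whole = 4 beats
  dotted half = 3 beats
  dotted half = 3 beats
Sum = 0.5 + 1.5 + 4 + 0.5 + 4 + 3 + 3
= 16.5 beats
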